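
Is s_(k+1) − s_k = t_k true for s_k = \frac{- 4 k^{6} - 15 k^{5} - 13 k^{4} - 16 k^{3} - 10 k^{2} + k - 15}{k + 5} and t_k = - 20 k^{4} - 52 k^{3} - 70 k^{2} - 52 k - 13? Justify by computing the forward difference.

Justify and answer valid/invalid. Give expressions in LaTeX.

s_(k+1) = (-4*k**6 - 39*k**5 - 148*k**4 - 298*k**3 - 346*k**2 - 218*k - 72)/(k + 6)
s_(k+1) − s_k = (-20*k**6 - 240*k**5 - 944*k**4 - 1730*k**3 - 1889*k**2 - 1153*k - 270)/(k**2 + 11*k + 30)
(s_(k+1) − s_k) − t_k = 2*(16*k**5 + 149*k**4 + 326*k**3 + 398*k**2 + 275*k + 60)/(k**2 + 11*k + 30)

Invalid: residual \frac{2 \left(16 k^{5} + 149 k^{4} + 326 k^{3} + 398 k^{2} + 275 k + 60\right)}{k^{2} + 11 k + 30} ≠ 0.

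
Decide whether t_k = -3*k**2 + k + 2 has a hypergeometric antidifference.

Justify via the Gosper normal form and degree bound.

Yes. s_k = k*(-k**2 + 2*k + 1).

The ratio is k*(3*k + 5)/(3*k**2 - k - 2).
Take A(k)=1, B(k)=1, C(k)=k**2 - k/3 - 2/3.
Solve (1)·f(k+1) − (1)·f(k) = k**2 - k/3 - 2/3.
From deg A=0, deg B=0, deg C=2: d=3.
Coefficient equations give f(k) = k*(k**2 - 2*k - 1)/3.
R(k) = B(k−1)·f(k)/C(k) = k*(k**2 - 2*k - 1)/((k - 1)*(3*k + 2)); s_k = R·t_k = k*(-k**2 + 2*k + 1).
Δs = -3*k**2 + k + 2, as required.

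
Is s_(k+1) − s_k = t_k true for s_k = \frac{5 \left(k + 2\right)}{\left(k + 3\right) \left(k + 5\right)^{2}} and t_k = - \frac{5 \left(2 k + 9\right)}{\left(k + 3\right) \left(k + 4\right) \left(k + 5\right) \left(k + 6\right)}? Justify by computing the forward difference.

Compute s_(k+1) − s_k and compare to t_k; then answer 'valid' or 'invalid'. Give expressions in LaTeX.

Invalid: residual \frac{15 \left(3 k^{2} + 29 k + 69\right)}{k^{6} + 29 k^{5} + 347 k^{4} + 2191 k^{3} + 7692 k^{2} + 14220 k + 10800} ≠ 0.

s_(k+1) = 5*(k + 3)/((k + 4)*(k + 6)**2)
s_(k+1) − s_k = 5*(-(k + 2)*(k + 4)*(k + 6)**2 + (k + 3)**2*(k + 5)**2)/((k + 3)*(k + 4)*(k + 5)**2*(k + 6)**2)
(s_(k+1) − s_k) − t_k = 15*(3*k**2 + 29*k + 69)/(k**6 + 29*k**5 + 347*k**4 + 2191*k**3 + 7692*k**2 + 14220*k + 10800)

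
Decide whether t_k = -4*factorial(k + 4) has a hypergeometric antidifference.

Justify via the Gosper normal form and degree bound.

t_(k+1)/t_k = k + 5.
Factor: A=k + 5; B=1; C=1.
f must satisfy (k + 5)·f(k+1) − (1)·f(k) = 1.
Degrees (1,0,0) ⇒ d ≤ -1.
Bound -1 < 0, so the key equation has no polynomial solution.

No — key equation has no polynomial f.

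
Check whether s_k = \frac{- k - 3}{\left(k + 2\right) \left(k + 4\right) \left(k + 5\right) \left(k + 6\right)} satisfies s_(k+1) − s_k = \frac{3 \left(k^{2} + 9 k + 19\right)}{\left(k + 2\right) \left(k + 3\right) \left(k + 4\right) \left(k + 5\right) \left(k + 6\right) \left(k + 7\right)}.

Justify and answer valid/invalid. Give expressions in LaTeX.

Invalid: residual \frac{2 \left(- 4 k - 13\right)}{k^{6} + 27 k^{5} + 295 k^{4} + 1665 k^{3} + 5104 k^{2} + 8028 k + 5040} ≠ 0.

s_(k+1) = (-k - 4)/((k + 3)*(k + 5)*(k + 6)*(k + 7))
s_(k+1) − s_k = (-(k + 2)*(k + 4)**2 + (k + 3)**2*(k + 7))/((k + 2)*(k + 3)*(k + 4)*(k + 5)*(k + 6)*(k + 7))
(s_(k+1) − s_k) − t_k = 2*(-4*k - 13)/(k**6 + 27*k**5 + 295*k**4 + 1665*k**3 + 5104*k**2 + 8028*k + 5040)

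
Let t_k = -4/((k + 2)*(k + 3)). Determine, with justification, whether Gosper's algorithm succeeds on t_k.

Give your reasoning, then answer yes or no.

The ratio is (k + 2)/(k + 4).
A = k + 2, B = k + 4, C = 1.
Solve (k + 2)·f(k+1) − (k + 3)·f(k) = 1.
From deg A=1, deg B=1, deg C=0: d=1.
Coefficient equations give f(k) = k/2.
Get s_k = R·t_k = -2*k/(k + 2) with R(k) = B(k−1)f(k)/C(k) = k*(k + 3)/2.
Δs = -4/(k**2 + 5*k + 6), as required.

Yes. s_k = -2*k/(k + 2).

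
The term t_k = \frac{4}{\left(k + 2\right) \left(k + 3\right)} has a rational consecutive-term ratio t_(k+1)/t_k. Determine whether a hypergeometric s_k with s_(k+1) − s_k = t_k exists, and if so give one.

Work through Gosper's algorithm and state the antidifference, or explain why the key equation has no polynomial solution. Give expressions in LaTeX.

s_k = \frac{2 k}{k + 2}

t_(k+1)/t_k = (k + 2)/(k + 4).
Normal form (A,B,C) = (k + 2, k + 4, 1).
Need (k + 2)·f(k+1) − (k + 3)·f(k) = 1.
d = 1 from the (1,1,0) case.
Solving with deg f ≤ 1: f(k) = k/2.
Then R = B(k−1)f/C = k*(k + 3)/2, so s_k = R(k)·t_k = 2*k/(k + 2).
Check: Δs_k = 4/(k**2 + 5*k + 6). ✓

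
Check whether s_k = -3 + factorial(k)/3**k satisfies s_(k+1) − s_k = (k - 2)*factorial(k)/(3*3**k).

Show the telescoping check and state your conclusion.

s_(k+1) = (-9*3**k + k*factorial(k) + factorial(k))/(3*3**k)
s_(k+1) − s_k = (k - 2)*factorial(k)/(3*3**k)
(s_(k+1) − s_k) − t_k = 0

Valid: the claim telescopes to t_k.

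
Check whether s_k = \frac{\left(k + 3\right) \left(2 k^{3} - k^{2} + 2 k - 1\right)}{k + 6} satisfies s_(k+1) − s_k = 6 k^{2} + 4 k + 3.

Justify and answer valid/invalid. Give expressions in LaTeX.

Invalid: residual \frac{3 \left(- 4 k^{3} - 41 k^{2} - 25 k - 19\right)}{k^{2} + 13 k + 42} ≠ 0.

s_(k+1) = (k + 4)*(2*k + 2*(k + 1)**3 - (k + 1)**2 + 1)/(k + 7)
s_(k+1) − s_k = (6*k**4 + 70*k**3 + 184*k**2 + 132*k + 69)/(k**2 + 13*k + 42)
(s_(k+1) − s_k) − t_k = 3*(-4*k**3 - 41*k**2 - 25*k - 19)/(k**2 + 13*k + 42)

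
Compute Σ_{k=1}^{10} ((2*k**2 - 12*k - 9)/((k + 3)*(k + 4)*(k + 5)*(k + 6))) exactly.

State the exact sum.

Σ = -169/3360

Step 1: r(k) = (k + 3)*(12*k - 2*(k + 1)**2 + 21)/((k + 7)*(-2*k**2 + 12*k + 9)).
Take A(k)=k + 3, B(k)=k + 7, C(k)=k**2 - 6*k - 9/2.
Key eq: (k + 3)·f(k+1) = (k + 6)·f(k) + (k**2 - 6*k - 9/2).
Degrees (1,1,2) ⇒ d ≤ 3.
A polynomial solution: f(k) = -k*(2*k + 1)/2.
R(k) = B(k−1)·f(k)/C(k) = -k*(k + 6)*(2*k + 1)/(2*k**2 - 12*k - 9); s_k = R·t_k = k*(-2*k - 1)/((k + 3)*(k + 4)*(k + 5)).
Δs = (2*k**2 - 12*k - 9)/(k**4 + 18*k**3 + 119*k**2 + 342*k + 360), as required.
Telescoping: Σ = s_(11) − s_(1) = -253/3360 − (-1/40) = -169/3360.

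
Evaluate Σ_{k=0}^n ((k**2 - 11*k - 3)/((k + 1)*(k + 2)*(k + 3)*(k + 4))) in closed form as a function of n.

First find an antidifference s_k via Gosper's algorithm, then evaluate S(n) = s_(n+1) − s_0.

Ratio r(k) = (k + 1)*(11*k - (k + 1)**2 + 14)/((k + 5)*(-k**2 + 11*k + 3)).
Normal form (A,B,C) = (k + 1, k + 5, k**2 - 11*k - 3).
Need (k + 1)·f(k+1) − (k + 4)·f(k) = k**2 - 11*k - 3.
Degrees (1,1,2) ⇒ d ≤ 3.
Match coefficients ⇒ f(k) = -k*(k**2 + 9*k - 1)/3.
Certificate R = B(k−1)f/C = -k*(k + 4)*(k**2 + 9*k - 1)/(3*(k**2 - 11*k - 3)) gives s_k = k*(-k**2 - 9*k + 1)/(3*(k + 1)*(k + 2)*(k + 3)).
Δs = (k**2 - 11*k - 3)/(k**4 + 10*k**3 + 35*k**2 + 50*k + 24), as required.
Σ_(k=0)^n t_k = s_(n+1) − s_(0) = ((-n**3 - 12*n**2 - 20*n - 9)/(3*(n**3 + 9*n**2 + 26*n + 24))) − (0), i.e. (-n**3 - 12*n**2 - 20*n - 9)/(3*(n**3 + 9*n**2 + 26*n + 24)).

S(n) = (-n**3 - 12*n**2 - 20*n - 9)/(3*(n**3 + 9*n**2 + 26*n + 24))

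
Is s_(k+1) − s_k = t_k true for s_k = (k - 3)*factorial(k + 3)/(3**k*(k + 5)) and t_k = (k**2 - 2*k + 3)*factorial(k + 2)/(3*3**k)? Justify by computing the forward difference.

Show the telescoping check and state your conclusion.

Invalid: residual -2*(k**3 + 3*k**2 - 10*k + 24)*factorial(k + 2)/(3*3**k*(k + 5)*(k + 6)) ≠ 0.

s_(k+1) = (k - 2)*factorial(k + 4)/(3*3**k*(k + 6))
s_(k+1) − s_k = (k**3 + 4*k**2 - 7*k + 14)*factorial(k + 3)/(3*3**k*(k + 5)*(k + 6))
(s_(k+1) − s_k) − t_k = -2*(k**3 + 3*k**2 - 10*k + 24)*factorial(k + 2)/(3*3**k*(k + 5)*(k + 6))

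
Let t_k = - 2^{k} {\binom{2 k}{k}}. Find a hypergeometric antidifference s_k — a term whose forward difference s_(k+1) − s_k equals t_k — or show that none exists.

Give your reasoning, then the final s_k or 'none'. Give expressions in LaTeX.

Compute t_(k+1)/t_k: get 4*(2*k + 1)/(k + 1).
So A=8*k + 4 and B=k + 1, with C=1.
Need (8*k + 4)·f(k+1) − (k)·f(k) = 1.
deg f ≤ -1 (via 1,1,0).
Bound -1 < 0, so the key equation has no polynomial solution.

none (Gosper's algorithm certifies no s_k)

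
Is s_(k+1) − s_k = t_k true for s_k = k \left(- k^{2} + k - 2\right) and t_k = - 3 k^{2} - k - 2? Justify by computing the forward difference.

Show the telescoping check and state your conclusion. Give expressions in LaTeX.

Valid: the claim telescopes to t_k.

s_(k+1) = -(k + 1)*(-k + (k + 1)**2 + 1)
s_(k+1) − s_k = -3*k**2 - k - 2
(s_(k+1) − s_k) − t_k = 0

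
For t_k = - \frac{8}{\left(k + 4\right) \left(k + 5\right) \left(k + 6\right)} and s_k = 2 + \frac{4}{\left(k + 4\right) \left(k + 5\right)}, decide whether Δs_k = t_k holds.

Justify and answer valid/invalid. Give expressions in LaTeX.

valid; difference matches t_k

s_(k+1) = 2 + 4/((k + 5)*(k + 6))
s_(k+1) − s_k = -8/(k**3 + 15*k**2 + 74*k + 120)
(s_(k+1) − s_k) − t_k = 0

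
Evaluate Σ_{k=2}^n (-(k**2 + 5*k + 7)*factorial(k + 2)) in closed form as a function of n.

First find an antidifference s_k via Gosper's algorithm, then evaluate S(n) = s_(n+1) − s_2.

S(n) = -n*factorial(n + 3) - 3*factorial(n + 3) + 96

Ratio r(k) = (k + 3)*(5*k + (k + 1)**2 + 12)/(k**2 + 5*k + 7).
Normal form (A,B,C) = (k + 3, 1, k**2 + 5*k + 7).
f must satisfy (k + 3)·f(k+1) − (1)·f(k) = k**2 + 5*k + 7.
Bound: deg f ≤ 1.
Solving with deg f ≤ 1: f(k) = k + 2.
Certificate R = B(k−1)f/C = (k + 2)/(k**2 + 5*k + 7) gives s_k = -(k + 2)*factorial(k + 2).
Check: Δs_k = -(k**2 + 5*k + 7)*factorial(k + 2). ✓
Telescope: S(n) = s_(n+1) − s_(2) = -(n + 3)*factorial(n + 3) − (-96) = -n*factorial(n + 3) - 3*factorial(n + 3) + 96.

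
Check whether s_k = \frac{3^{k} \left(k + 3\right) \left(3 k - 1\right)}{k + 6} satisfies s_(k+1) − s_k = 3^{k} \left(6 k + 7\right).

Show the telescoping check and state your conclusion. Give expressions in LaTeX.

Invalid: residual \frac{3^{k + 1} \left(- 6 k^{2} - 40 k - 43\right)}{k^{2} + 13 k + 42} ≠ 0.

s_(k+1) = 3**(k + 1)*(k + 4)*(3*k + 2)/(k + 7)
s_(k+1) − s_k = 3**k*(6*k**3 + 67*k**2 + 223*k + 165)/(k**2 + 13*k + 42)
(s_(k+1) − s_k) − t_k = 3**(k + 1)*(-6*k**2 - 40*k - 43)/(k**2 + 13*k + 42)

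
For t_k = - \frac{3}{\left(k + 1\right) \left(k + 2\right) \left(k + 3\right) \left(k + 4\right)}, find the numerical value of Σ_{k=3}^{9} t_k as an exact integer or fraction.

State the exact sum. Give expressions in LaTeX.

Σ = -133/17160

Ratio r(k) = (k + 1)/(k + 5).
Gosper form: A/B · C(k+1)/C(k) with A=k + 1, B=k + 5, C=1.
Key eq: (k + 1)·f(k+1) = (k + 4)·f(k) + (1).
d = 3 from the (1,1,0) case.
A polynomial solution: f(k) = k*(k**2 + 6*k + 11)/18.
Certificate R = B(k−1)f/C = k*(k + 4)*(k**2 + 6*k + 11)/18 gives s_k = k*(-k**2 - 6*k - 11)/(6*(k + 1)*(k + 2)*(k + 3)).
Verify: -3/(k**4 + 10*k**3 + 35*k**2 + 50*k + 24) matches t_k.
Sum = s_(10) − s_(3); s_(10) = -95/572, s_(3) = -19/120 ⇒ -133/17160.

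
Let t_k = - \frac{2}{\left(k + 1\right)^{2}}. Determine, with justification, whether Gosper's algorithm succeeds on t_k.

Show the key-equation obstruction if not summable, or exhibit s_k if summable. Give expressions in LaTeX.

t_(k+1)/t_k = (k + 1)**2/(k + 2)**2.
A = k**2 + 2*k + 1, B = k**2 + 4*k + 4, C = 1.
f must satisfy (k**2 + 2*k + 1)·f(k+1) − (k**2 + 2*k + 1)·f(k) = 1.
d = 0 from the (2,2,0) case.
f = c0 ⇒ A·f(k+1) − B(k−1)·f(k) − C = -1. The system {-1 = 0} is inconsistent; no antidifference.

No — the linear system for f has no solution.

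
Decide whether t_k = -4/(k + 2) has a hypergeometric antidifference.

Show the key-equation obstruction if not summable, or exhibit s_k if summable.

The ratio is (k + 2)/(k + 3).
Normal form (A,B,C) = (k + 2, k + 3, 1).
Need (k + 2)·f(k+1) − (k + 2)·f(k) = 1.
deg f ≤ 0 (via 1,1,0).
f = c0 ⇒ A·f(k+1) − B(k−1)·f(k) − C = -1. The system {-1 = 0} is inconsistent; no antidifference.

No — the linear system for f has no solution.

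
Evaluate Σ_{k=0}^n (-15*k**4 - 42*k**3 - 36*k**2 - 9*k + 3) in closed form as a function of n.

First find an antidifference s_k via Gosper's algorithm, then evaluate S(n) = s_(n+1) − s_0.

Step 1: r(k) = (5*k**4 + 34*k**3 + 84*k**2 + 89*k + 33)/(5*k**4 + 14*k**3 + 12*k**2 + 3*k - 1).
So A=1 and B=1, with C=k**4 + 14*k**3/5 + 12*k**2/5 + 3*k/5 - 1/5.
Solve (1)·f(k+1) − (1)·f(k) = k**4 + 14*k**3/5 + 12*k**2/5 + 3*k/5 - 1/5.
Degrees (0,0,4) ⇒ d ≤ 5.
Solve for f: f(k) = k*(3*k**4 + 3*k**3 - 4*k**2 - 3*k - 2)/15 (degree 5 ≤ 5).
Then R = B(k−1)f/C = k*(3*k**4 + 3*k**3 - 4*k**2 - 3*k - 2)/(3*(5*k**4 + 14*k**3 + 12*k**2 + 3*k - 1)), so s_k = R(k)·t_k = k*(-3*k**4 - 3*k**3 + 4*k**2 + 3*k + 2).
Verify: -15*k**4 - 42*k**3 - 36*k**2 - 9*k + 3 matches t_k.
Σ_(k=0)^n t_k = s_(n+1) − s_(0) = (-3*n**5 - 18*n**4 - 38*n**3 - 33*n**2 - 7*n + 3) − (0), i.e. -3*n**5 - 18*n**4 - 38*n**3 - 33*n**2 - 7*n + 3.

S(n) = -3*n**5 - 18*n**4 - 38*n**3 - 33*n**2 - 7*n + 3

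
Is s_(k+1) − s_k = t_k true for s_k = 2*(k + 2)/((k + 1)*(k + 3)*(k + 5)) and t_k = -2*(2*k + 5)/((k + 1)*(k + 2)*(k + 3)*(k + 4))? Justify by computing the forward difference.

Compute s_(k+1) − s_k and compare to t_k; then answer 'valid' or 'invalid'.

Invalid: residual 18*(k**2 + 7*k + 11)/(k**6 + 21*k**5 + 175*k**4 + 735*k**3 + 1624*k**2 + 1764*k + 720) ≠ 0.

s_(k+1) = 2*(k + 3)/((k + 2)*(k + 4)*(k + 6))
s_(k+1) − s_k = 2*(-2*k**3 - 18*k**2 - 52*k - 51)/(k**6 + 21*k**5 + 175*k**4 + 735*k**3 + 1624*k**2 + 1764*k + 720)
(s_(k+1) − s_k) − t_k = 18*(k**2 + 7*k + 11)/(k**6 + 21*k**5 + 175*k**4 + 735*k**3 + 1624*k**2 + 1764*k + 720)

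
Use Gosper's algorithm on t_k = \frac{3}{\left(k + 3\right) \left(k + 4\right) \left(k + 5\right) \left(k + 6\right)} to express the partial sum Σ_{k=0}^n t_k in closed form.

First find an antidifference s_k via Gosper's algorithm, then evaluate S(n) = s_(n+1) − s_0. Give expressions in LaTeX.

S(n) = \frac{n^{3} + 15 n^{2} + 74 n + 60}{60 \left(n^{3} + 15 n^{2} + 74 n + 120\right)}

r(k) = (k + 3)/(k + 7) after simplifying.
A = k + 3, B = k + 7, C = 1.
Key eq: (k + 3)·f(k+1) = (k + 6)·f(k) + (1).
deg f ≤ 3 (via 1,1,0).
A polynomial solution: f(k) = k*(k**2 + 12*k + 47)/180.
Then R = B(k−1)f/C = k*(k + 6)*(k**2 + 12*k + 47)/180, so s_k = R(k)·t_k = k*(k**2 + 12*k + 47)/(60*(k + 3)*(k + 4)*(k + 5)).
Check: Δs_k = 3/(k**4 + 18*k**3 + 119*k**2 + 342*k + 360). ✓
Telescope: S(n) = s_(n+1) − s_(0) = (n**3 + 15*n**2 + 74*n + 60)/(60*(n**3 + 15*n**2 + 74*n + 120)) − (0) = (n**3 + 15*n**2 + 74*n + 60)/(60*(n**3 + 15*n**2 + 74*n + 120)).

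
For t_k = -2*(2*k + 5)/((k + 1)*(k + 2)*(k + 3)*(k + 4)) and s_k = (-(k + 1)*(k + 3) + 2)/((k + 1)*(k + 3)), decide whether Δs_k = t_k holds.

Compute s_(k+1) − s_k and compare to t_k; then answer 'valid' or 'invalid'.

s_(k+1) = (-(k + 2)*(k + 4) + 2)/((k + 2)*(k + 4))
s_(k+1) − s_k = 2*(-2*k - 5)/(k**4 + 10*k**3 + 35*k**2 + 50*k + 24)
(s_(k+1) − s_k) − t_k = 0

valid (s_(k+1) − s_k reduces to t_k)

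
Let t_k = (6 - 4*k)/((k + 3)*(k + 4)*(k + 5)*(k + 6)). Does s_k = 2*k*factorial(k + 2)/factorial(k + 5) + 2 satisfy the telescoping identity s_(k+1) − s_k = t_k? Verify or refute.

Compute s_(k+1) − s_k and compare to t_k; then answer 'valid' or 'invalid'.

s_(k+1) = 2*(k**3 + 15*k**2 + 75*k + 121)/((k + 4)*(k + 5)*(k + 6))
s_(k+1) − s_k = (6 - 4*k)/((k + 3)*(k + 4)*(k + 5)*(k + 6))
(s_(k+1) − s_k) − t_k = 0

valid (s_(k+1) − s_k reduces to t_k)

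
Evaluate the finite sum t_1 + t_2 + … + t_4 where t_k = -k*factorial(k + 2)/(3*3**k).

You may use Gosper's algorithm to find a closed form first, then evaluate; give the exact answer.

Step 1: r(k) = (k + 1)*(k + 3)/(3*k).
A = k/3 + 1, B = 1, C = k.
Need (k/3 + 1)·f(k+1) − (1)·f(k) = k.
Degrees (1,0,1) ⇒ d ≤ 0.
Match coefficients ⇒ f(k) = 3.
Then R = B(k−1)f/C = 3/k, so s_k = R(k)·t_k = -factorial(k + 2)/3**k.
Check: Δs_k = -k*factorial(k + 2)/(3*3**k). ✓
Evaluate s at k=5 and k=1: -560/27 and -2; difference -506/27.

Σ = -506/27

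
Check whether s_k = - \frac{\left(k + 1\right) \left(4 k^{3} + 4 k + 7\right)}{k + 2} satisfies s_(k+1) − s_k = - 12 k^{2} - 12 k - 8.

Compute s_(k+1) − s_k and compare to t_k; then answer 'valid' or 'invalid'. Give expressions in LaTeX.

s_(k+1) = -(k + 2)*(4*k + 4*(k + 1)**3 + 11)/(k + 3)
s_(k+1) − s_k = (-12*k**4 - 64*k**3 - 104*k**2 - 84*k - 39)/(k**2 + 5*k + 6)
(s_(k+1) − s_k) − t_k = (8*k**3 + 36*k**2 + 28*k + 9)/(k**2 + 5*k + 6)

Invalid: residual \frac{8 k^{3} + 36 k^{2} + 28 k + 9}{k^{2} + 5 k + 6} ≠ 0.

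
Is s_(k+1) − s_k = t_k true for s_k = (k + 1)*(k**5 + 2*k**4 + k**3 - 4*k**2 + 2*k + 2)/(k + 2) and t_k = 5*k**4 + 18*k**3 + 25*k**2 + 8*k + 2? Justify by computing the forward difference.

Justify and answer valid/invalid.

Invalid: residual 2*(-2*k**5 - 13*k**4 - 30*k**3 - 31*k**2 - 8*k - 1)/(k**2 + 5*k + 6) ≠ 0.

s_(k+1) = (k**6 + 9*k**5 + 33*k**4 + 59*k**3 + 52*k**2 + 24*k + 8)/(k + 3)
s_(k+1) − s_k = (5*k**6 + 39*k**5 + 119*k**4 + 181*k**3 + 130*k**2 + 42*k + 10)/(k**2 + 5*k + 6)
(s_(k+1) − s_k) − t_k = 2*(-2*k**5 - 13*k**4 - 30*k**3 - 31*k**2 - 8*k - 1)/(k**2 + 5*k + 6)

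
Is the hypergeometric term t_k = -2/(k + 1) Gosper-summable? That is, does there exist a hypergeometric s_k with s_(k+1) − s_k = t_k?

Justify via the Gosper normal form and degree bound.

No — key equation has no polynomial f.

The ratio is (k + 1)/(k + 2).
Normal form (A,B,C) = (k + 1, k + 2, 1).
Key eq: (k + 1)·f(k+1) = (k + 1)·f(k) + (1).
d = 0 from the (1,1,0) case.
Put f(k) = c0: A·f(k+1) − B(k−1)·f(k) − C = -1; need -1 = 0 — inconsistent ⇒ no f, not summable.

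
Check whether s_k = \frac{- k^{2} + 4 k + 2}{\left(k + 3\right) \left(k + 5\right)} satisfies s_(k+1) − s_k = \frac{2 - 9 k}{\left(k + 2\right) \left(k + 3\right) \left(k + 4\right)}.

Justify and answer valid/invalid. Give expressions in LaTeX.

s_(k+1) = (4*k - (k + 1)**2 + 6)/((k + 4)*(k + 6))
s_(k+1) − s_k = (-12*k**2 - 46*k + 27)/(k**4 + 18*k**3 + 119*k**2 + 342*k + 360)
(s_(k+1) − s_k) − t_k = 3*(-k**3 + 9*k**2 + 61*k - 2)/(k**5 + 20*k**4 + 155*k**3 + 580*k**2 + 1044*k + 720)

Invalid: residual \frac{3 \left(- k^{3} + 9 k^{2} + 61 k - 2\right)}{k^{5} + 20 k^{4} + 155 k^{3} + 580 k^{2} + 1044 k + 720} ≠ 0.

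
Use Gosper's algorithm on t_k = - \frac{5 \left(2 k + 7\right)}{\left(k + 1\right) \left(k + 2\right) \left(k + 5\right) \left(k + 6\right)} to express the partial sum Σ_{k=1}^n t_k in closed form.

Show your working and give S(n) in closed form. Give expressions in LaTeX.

r(k) = (k + 1)*(k + 5)*(2*k + 9)/((k + 3)*(k + 7)*(2*k + 7)) after simplifying.
Normal form (A,B,C) = (k + 1, k + 7, k**3 + 21*k**2/2 + 73*k/2 + 42).
f must satisfy (k + 1)·f(k+1) − (k + 6)·f(k) = k**3 + 21*k**2/2 + 73*k/2 + 42.
d = 5 from the (1,1,3) case.
Match coefficients ⇒ f(k) = k*(k + 2)*(k + 3)*(k + 4)*(k + 6)/10.
Then R = B(k−1)f/C = k*(k + 2)*(k + 6)**2/(5*(2*k + 7)), so s_k = R(k)·t_k = k*(-k - 6)/(k**2 + 6*k + 5).
s_(k+1) − s_k = 5*(-2*k - 7)/(k**4 + 14*k**3 + 65*k**2 + 112*k + 60) = t_k.
Telescope: S(n) = s_(n+1) − s_(1) = (-n**2 - 8*n - 7)/(n**2 + 8*n + 12) − (-7/12) = 5*n*(-n - 8)/(12*(n**2 + 8*n + 12)).

S(n) = \frac{5 n \left(- n - 8\right)}{12 \left(n^{2} + 8 n + 12\right)}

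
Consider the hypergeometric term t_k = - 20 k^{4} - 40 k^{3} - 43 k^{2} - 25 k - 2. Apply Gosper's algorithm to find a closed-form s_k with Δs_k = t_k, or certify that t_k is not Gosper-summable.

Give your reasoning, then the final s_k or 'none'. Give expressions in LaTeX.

t_(k+1)/t_k = (20*k**4 + 120*k**3 + 283*k**2 + 311*k + 130)/(20*k**4 + 40*k**3 + 43*k**2 + 25*k + 2).
Normal form (A,B,C) = (1, 1, k**4 + 2*k**3 + 43*k**2/20 + 5*k/4 + 1/10).
Solve (1)·f(k+1) − (1)·f(k) = k**4 + 2*k**3 + 43*k**2/20 + 5*k/4 + 1/10.
deg f ≤ 5 (via 0,0,4).
A polynomial solution: f(k) = k*(k + 1)*(4*k**3 - 4*k**2 + 5*k - 4)/20.
Then R = B(k−1)f/C = k*(4*k**3 - 4*k**2 + 5*k - 4)/(20*k**3 + 20*k**2 + 23*k + 2), so s_k = R(k)·t_k = k*(-4*k**4 - k**2 - k + 4).
s_(k+1) − s_k = -20*k**4 - 40*k**3 - 43*k**2 - 25*k - 2 = t_k.

s_k = k \left(- 4 k^{4} - k^{2} - k + 4\right)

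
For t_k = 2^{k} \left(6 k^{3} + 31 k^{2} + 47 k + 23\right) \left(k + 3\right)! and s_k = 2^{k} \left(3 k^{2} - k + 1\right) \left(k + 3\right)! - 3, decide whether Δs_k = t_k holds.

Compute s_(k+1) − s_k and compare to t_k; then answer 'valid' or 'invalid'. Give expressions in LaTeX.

s_(k+1) = -2**(k + 1)*(k - 3*(k + 1)**2)*factorial(k + 4) - 3
s_(k+1) − s_k = 2**k*(6*k**3 + 31*k**2 + 47*k + 23)*factorial(k + 3)
(s_(k+1) − s_k) − t_k = 0

valid (s_(k+1) − s_k reduces to t_k)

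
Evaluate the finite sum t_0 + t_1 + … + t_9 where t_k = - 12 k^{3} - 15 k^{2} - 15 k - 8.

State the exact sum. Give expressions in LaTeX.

Σ = -29330

r(k) = (12*k**3 + 51*k**2 + 81*k + 50)/(12*k**3 + 15*k**2 + 15*k + 8) after simplifying.
So A=1 and B=1, with C=k**3 + 5*k**2/4 + 5*k/4 + 2/3.
f must satisfy (1)·f(k+1) − (1)·f(k) = k**3 + 5*k**2/4 + 5*k/4 + 2/3.
Degrees (0,0,3) ⇒ d ≤ 4.
Solve for f: f(k) = k*(3*k**3 - k**2 + 3*k + 3)/12 (degree 4 ≤ 4).
So s_k = (B(k−1)f/C)·t_k = (k*(3*k**3 - k**2 + 3*k + 3)/(12*k**3 + 15*k**2 + 15*k + 8))·t_k = k*(-3*k**3 + k**2 - 3*k - 3).
Verify: -12*k**3 - 15*k**2 - 15*k - 8 matches t_k.
Σ_(k=0)^(9) t_k = s_(10) − s_(0) = -29330 − (0) = -29330.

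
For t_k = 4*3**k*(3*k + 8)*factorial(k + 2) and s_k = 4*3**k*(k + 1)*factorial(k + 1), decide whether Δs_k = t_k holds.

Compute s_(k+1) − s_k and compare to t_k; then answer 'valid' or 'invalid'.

s_(k+1) = 12*3**k*(k + 2)*factorial(k + 2)
s_(k+1) − s_k = 4*3**k*(3*k**2 + 11*k + 11)*factorial(k + 1)
(s_(k+1) − s_k) − t_k = -4*3**k*(3*k + 5)*factorial(k + 1)

Invalid: residual -4*3**k*(3*k + 5)*factorial(k + 1) ≠ 0.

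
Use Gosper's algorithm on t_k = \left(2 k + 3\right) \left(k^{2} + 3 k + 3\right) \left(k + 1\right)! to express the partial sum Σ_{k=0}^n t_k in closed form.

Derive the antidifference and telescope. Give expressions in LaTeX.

Ratio r(k) = (k + 2)*(2*k + 5)*(3*k + (k + 1)**2 + 6)/((2*k + 3)*(k**2 + 3*k + 3)).
Take A(k)=k + 2, B(k)=1, C(k)=k**3 + 9*k**2/2 + 15*k/2 + 9/2.
Solve (k + 2)·f(k+1) − (1)·f(k) = k**3 + 9*k**2/2 + 15*k/2 + 9/2.
d = 2 from the (1,0,3) case.
Coefficient equations give f(k) = (2*k**2 + 3*k - 1)/2.
Get s_k = R·t_k = (2*k**2 + 3*k - 1)*factorial(k + 1) with R(k) = B(k−1)f(k)/C(k) = (2*k**2 + 3*k - 1)/((2*k + 3)*(k**2 + 3*k + 3)).
Verify: (2*k + 3)*(k**2 + 3*k + 3)*factorial(k + 1) matches t_k.
Telescope: S(n) = s_(n+1) − s_(0) = (2*n**2 + 7*n + 4)*factorial(n + 2) − (-1) = 2*n**4*factorial(n) + 13*n**3*factorial(n) + 29*n**2*factorial(n) + 26*n*factorial(n) + 8*factorial(n) + 1.

S(n) = 2 n^{4} n! + 13 n^{3} n! + 29 n^{2} n! + 26 n n! + 8 n! + 1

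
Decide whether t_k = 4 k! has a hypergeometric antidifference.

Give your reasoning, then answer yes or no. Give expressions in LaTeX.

Compute t_(k+1)/t_k: get k + 1.
So A=k + 1 and B=1, with C=1.
Need (k + 1)·f(k+1) − (1)·f(k) = 1.
d = -1 from the (1,0,0) case.
deg f ≤ -1 is impossible — no certificate.

No — key equation has no polynomial f.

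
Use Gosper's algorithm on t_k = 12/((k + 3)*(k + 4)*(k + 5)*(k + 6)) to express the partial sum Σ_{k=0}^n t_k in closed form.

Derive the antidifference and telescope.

r(k) = (k + 3)/(k + 7) after simplifying.
A = k + 3, B = k + 7, C = 1.
f must satisfy (k + 3)·f(k+1) − (k + 6)·f(k) = 1.
Degrees (1,1,0) ⇒ d ≤ 3.
Solve for f: f(k) = k*(k**2 + 12*k + 47)/180 (degree 3 ≤ 3).
Certificate R = B(k−1)f/C = k*(k + 6)*(k**2 + 12*k + 47)/180 gives s_k = k*(k**2 + 12*k + 47)/(15*(k + 3)*(k + 4)*(k + 5)).
Δs = 12/(k**4 + 18*k**3 + 119*k**2 + 342*k + 360), as required.
s_(n+1) = (n**3 + 15*n**2 + 74*n + 60)/(15*(n**3 + 15*n**2 + 74*n + 120)) and s_(0) = 0, so S(n) = (n**3 + 15*n**2 + 74*n + 60)/(15*(n**3 + 15*n**2 + 74*n + 120)).

S(n) = (n**3 + 15*n**2 + 74*n + 60)/(15*(n**3 + 15*n**2 + 74*n + 120))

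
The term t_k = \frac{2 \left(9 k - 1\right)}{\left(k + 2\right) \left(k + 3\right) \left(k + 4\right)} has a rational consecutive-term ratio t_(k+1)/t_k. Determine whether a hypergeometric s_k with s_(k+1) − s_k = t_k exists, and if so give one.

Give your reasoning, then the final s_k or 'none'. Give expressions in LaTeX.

Compute t_(k+1)/t_k: get (k + 2)*(9*k + 8)/((k + 5)*(9*k - 1)).
So A=k + 2 and B=k + 5, with C=k - 1/9.
f must satisfy (k + 2)·f(k+1) − (k + 4)·f(k) = k - 1/9.
deg f ≤ 2 (via 1,1,1).
A polynomial solution: f(k) = k*(17*k - 23)/108.
R(k) = B(k−1)·f(k)/C(k) = k*(k + 4)*(17*k - 23)/(12*(9*k - 1)); s_k = R·t_k = k*(17*k - 23)/(6*(k + 2)*(k + 3)).
Verify: 2*(9*k - 1)/(k**3 + 9*k**2 + 26*k + 24) matches t_k.

s_k = \frac{k \left(17 k - 23\right)}{6 \left(k + 2\right) \left(k + 3\right)}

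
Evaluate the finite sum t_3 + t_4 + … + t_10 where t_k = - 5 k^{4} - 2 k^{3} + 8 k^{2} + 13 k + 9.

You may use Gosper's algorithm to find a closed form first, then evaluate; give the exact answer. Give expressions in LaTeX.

Σ = -128824

The ratio is (5*k**4 + 22*k**3 + 28*k**2 - 3*k - 23)/(5*k**4 + 2*k**3 - 8*k**2 - 13*k - 9).
So A=1 and B=1, with C=k**4 + 2*k**3/5 - 8*k**2/5 - 13*k/5 - 9/5.
Need (1)·f(k+1) − (1)·f(k) = k**4 + 2*k**3/5 - 8*k**2/5 - 13*k/5 - 9/5.
Degrees (0,0,4) ⇒ d ≤ 5.
Match coefficients ⇒ f(k) = k*(k**4 - 2*k**3 - 2*k**2 - 2*k - 4)/5.
Get s_k = R·t_k = k*(-k**4 + 2*k**3 + 2*k**2 + 2*k + 4) with R(k) = B(k−1)f(k)/C(k) = k*(k**4 - 2*k**3 - 2*k**2 - 2*k - 4)/(5*k**4 + 2*k**3 - 8*k**2 - 13*k - 9).
Verify: -5*k**4 - 2*k**3 + 8*k**2 + 13*k + 9 matches t_k.
Σ_(k=3)^(10) t_k = s_(11) − s_(3) = -128821 − (3) = -128824.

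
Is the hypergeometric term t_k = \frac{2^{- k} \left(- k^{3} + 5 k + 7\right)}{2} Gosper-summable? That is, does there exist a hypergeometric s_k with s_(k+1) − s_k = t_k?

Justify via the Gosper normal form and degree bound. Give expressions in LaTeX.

t_(k+1)/t_k = (5*k - (k + 1)**3 + 12)/(2*(-k**3 + 5*k + 7)).
Take A(k)=1/2, B(k)=1, C(k)=k**3 - 5*k - 7.
Need (1/2)·f(k+1) − (1)·f(k) = k**3 - 5*k - 7.
Degrees (0,0,3) ⇒ d ≤ 3.
Solve for f: f(k) = -2*(k**3 + 3*k**2 + 4*k + 1) (degree 3 ≤ 3).
Certificate R = B(k−1)f/C = -2*(k**3 + 3*k**2 + 4*k + 1)/(k**3 - 5*k - 7) gives s_k = (k**3 + 3*k**2 + 4*k + 1)/2**k.
Check: Δs_k = (-k**3 + 5*k + 7)/(2*2**k). ✓

Yes. s_k = 2^{- k} \left(k^{3} + 3 k^{2} + 4 k + 1\right).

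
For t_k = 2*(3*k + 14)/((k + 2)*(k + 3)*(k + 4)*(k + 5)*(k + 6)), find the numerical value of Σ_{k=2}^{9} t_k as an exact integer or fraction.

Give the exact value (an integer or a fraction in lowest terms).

Σ = 11/819

The ratio is (k + 2)*(3*k + 17)/((k + 7)*(3*k + 14)).
A = k + 2, B = k + 7, C = k + 14/3.
Solve (k + 2)·f(k+1) − (k + 6)·f(k) = k + 14/3.
Degrees (1,1,1) ⇒ d ≤ 4.
Coefficient equations give f(k) = k*(k + 4)*(k**2 + 10*k + 31)/90.
R(k) = B(k−1)·f(k)/C(k) = k*(k + 4)*(k + 6)*(k**2 + 10*k + 31)/(30*(3*k + 14)); s_k = R·t_k = k*(k**2 + 10*k + 31)/(15*(k**3 + 10*k**2 + 31*k + 30)).
Verify: 2*(3*k + 14)/(k**5 + 20*k**4 + 155*k**3 + 580*k**2 + 1044*k + 720) matches t_k.
Sum = s_(10) − s_(2); s_(10) = 77/1170, s_(2) = 11/210 ⇒ 11/819.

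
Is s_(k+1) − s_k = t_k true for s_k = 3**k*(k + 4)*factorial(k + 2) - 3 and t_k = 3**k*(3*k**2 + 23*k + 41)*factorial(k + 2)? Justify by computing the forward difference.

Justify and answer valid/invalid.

s_(k+1) = 3**(k + 1)*(k + 5)*factorial(k + 3) - 3
s_(k+1) − s_k = 3**k*(3*k**2 + 23*k + 41)*factorial(k + 2)
(s_(k+1) − s_k) − t_k = 0

valid (s_(k+1) − s_k reduces to t_k)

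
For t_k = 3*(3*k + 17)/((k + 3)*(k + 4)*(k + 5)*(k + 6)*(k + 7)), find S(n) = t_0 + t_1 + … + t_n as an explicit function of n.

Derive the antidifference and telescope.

S(n) = (n**3 + 16*n**2 + 83*n + 68)/(24*(n**3 + 16*n**2 + 83*n + 140))

Step 1: r(k) = (k + 3)*(3*k + 20)/((k + 8)*(3*k + 17)).
Factor: A=k + 3; B=k + 8; C=k + 17/3.
Key eq: (k + 3)·f(k+1) = (k + 7)·f(k) + (k + 17/3).
d = 4 from the (1,1,1) case.
Solving with deg f ≤ 4: f(k) = k*(k + 5)*(k**2 + 13*k + 54)/216.
R(k) = B(k−1)·f(k)/C(k) = k*(k + 5)*(k + 7)*(k**2 + 13*k + 54)/(72*(3*k + 17)); s_k = R·t_k = k*(k**2 + 13*k + 54)/(24*(k**3 + 13*k**2 + 54*k + 72)).
Δs = 3*(3*k + 17)/(k**5 + 25*k**4 + 245*k**3 + 1175*k**2 + 2754*k + 2520), as required.
Telescope: S(n) = s_(n+1) − s_(0) = (n**3 + 16*n**2 + 83*n + 68)/(24*(n**3 + 16*n**2 + 83*n + 140)) − (0) = (n**3 + 16*n**2 + 83*n + 68)/(24*(n**3 + 16*n**2 + 83*n + 140)).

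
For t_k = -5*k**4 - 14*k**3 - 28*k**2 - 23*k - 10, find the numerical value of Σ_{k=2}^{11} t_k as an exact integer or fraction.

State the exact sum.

Ratio r(k) = (5*k**4 + 34*k**3 + 100*k**2 + 141*k + 80)/(5*k**4 + 14*k**3 + 28*k**2 + 23*k + 10).
So A=1 and B=1, with C=k**4 + 14*k**3/5 + 28*k**2/5 + 23*k/5 + 2.
f must satisfy (1)·f(k+1) − (1)·f(k) = k**4 + 14*k**3/5 + 28*k**2/5 + 23*k/5 + 2.
Degrees (0,0,4) ⇒ d ≤ 5.
Solve for f: f(k) = k*(k**2 + 1)*(k**2 + k + 3)/5 (degree 5 ≤ 5).
Get s_k = R·t_k = k*(-k**4 - k**3 - 4*k**2 - k - 3) with R(k) = B(k−1)f(k)/C(k) = k*(k**2 + 1)*(k**2 + k + 3)/(5*k**4 + 14*k**3 + 28*k**2 + 23*k + 10).
s_(k+1) − s_k = -5*k**4 - 14*k**3 - 28*k**2 - 23*k - 10 = t_k.
Evaluate s at k=12 and k=2: -276660 and -90; difference -276570.

Σ = -276570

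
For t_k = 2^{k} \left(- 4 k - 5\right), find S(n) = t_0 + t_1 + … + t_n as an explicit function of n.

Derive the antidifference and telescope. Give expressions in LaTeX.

r(k) = 2*(4*k + 9)/(4*k + 5) after simplifying.
A = 2, B = 1, C = k + 5/4.
Solve (2)·f(k+1) − (1)·f(k) = k + 5/4.
Bound: deg f ≤ 1.
Solving with deg f ≤ 1: f(k) = (4*k - 3)/4.
Get s_k = R·t_k = 2**k*(3 - 4*k) with R(k) = B(k−1)f(k)/C(k) = (4*k - 3)/(4*k + 5).
Check: Δs_k = 2**k*(-4*k - 5). ✓
Evaluate: s_(n+1) = 2**(n + 1)*(-4*n - 1); subtract s_(0) = 3 ⇒ S(n) = -8*2**n*n - 2*2**n - 3.

S(n) = - 8 \cdot 2^{n} n - 2 \cdot 2^{n} - 3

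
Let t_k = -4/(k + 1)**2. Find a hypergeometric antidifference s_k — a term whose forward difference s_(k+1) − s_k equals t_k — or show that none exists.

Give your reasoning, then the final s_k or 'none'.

none (Gosper's algorithm certifies no s_k)

Step 1: r(k) = (k + 1)**2/(k + 2)**2.
Factor: A=k**2 + 2*k + 1; B=k**2 + 4*k + 4; C=1.
Key eq: (k**2 + 2*k + 1)·f(k+1) = (k**2 + 2*k + 1)·f(k) + (1).
deg f ≤ 0 (via 2,2,0).
Generic f = c0 gives residual -1; -1 = 0 cannot hold, so t_k is not Gosper-summable.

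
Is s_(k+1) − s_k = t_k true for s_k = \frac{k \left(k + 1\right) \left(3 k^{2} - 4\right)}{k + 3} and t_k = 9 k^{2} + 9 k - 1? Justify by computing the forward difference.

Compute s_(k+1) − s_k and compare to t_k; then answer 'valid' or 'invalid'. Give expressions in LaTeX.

s_(k+1) = (k + 1)*(k + 2)*(3*(k + 1)**2 - 4)/(k + 4)
s_(k+1) − s_k = (9*k**4 + 60*k**3 + 98*k**2 + 41*k - 6)/(k**2 + 7*k + 12)
(s_(k+1) − s_k) − t_k = 6*(-2*k**3 - 12*k**2 - 10*k + 1)/(k**2 + 7*k + 12)

Invalid: residual \frac{6 \left(- 2 k^{3} - 12 k^{2} - 10 k + 1\right)}{k^{2} + 7 k + 12} ≠ 0.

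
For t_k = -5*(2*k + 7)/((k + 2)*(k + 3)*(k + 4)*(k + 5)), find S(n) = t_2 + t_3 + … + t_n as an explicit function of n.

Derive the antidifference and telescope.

S(n) = 5*(-n**2 - 8*n + 9)/(24*(n**2 + 8*n + 15))

Compute t_(k+1)/t_k: get (k + 2)*(2*k + 9)/((k + 6)*(2*k + 7)).
Normal form (A,B,C) = (k + 2, k + 6, k + 7/2).
Key eq: (k + 2)·f(k+1) = (k + 5)·f(k) + (k + 7/2).
d = 3 from the (1,1,1) case.
Solving with deg f ≤ 3: f(k) = k*(k + 3)*(k + 6)/16.
Then R = B(k−1)f/C = k*(k + 3)*(k + 5)*(k + 6)/(8*(2*k + 7)), so s_k = R(k)·t_k = 5*k*(-k - 6)/(8*(k**2 + 6*k + 8)).
Verify: 5*(-2*k - 7)/(k**4 + 14*k**3 + 71*k**2 + 154*k + 120) matches t_k.
s_(n+1) = 5*(-n**2 - 8*n - 7)/(8*(n**2 + 8*n + 15)) and s_(2) = -5/12, so S(n) = 5*(-n**2 - 8*n + 9)/(24*(n**2 + 8*n + 15)).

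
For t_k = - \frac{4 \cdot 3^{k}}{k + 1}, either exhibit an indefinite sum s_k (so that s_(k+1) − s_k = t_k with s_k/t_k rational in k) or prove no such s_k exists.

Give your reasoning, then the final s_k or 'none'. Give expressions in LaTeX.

Compute t_(k+1)/t_k: get 3*(k + 1)/(k + 2).
Take A(k)=3*k + 3, B(k)=k + 2, C(k)=1.
Need (3*k + 3)·f(k+1) − (k + 1)·f(k) = 1.
Bound: deg f ≤ -1.
Bound -1 < 0, so the key equation has no polynomial solution.

no hypergeometric antidifference exists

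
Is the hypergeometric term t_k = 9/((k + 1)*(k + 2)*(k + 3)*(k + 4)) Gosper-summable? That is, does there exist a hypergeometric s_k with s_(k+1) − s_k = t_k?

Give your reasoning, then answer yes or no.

Yes. s_k = k*(k**2 + 6*k + 11)/(2*(k + 1)*(k + 2)*(k + 3)).

The ratio is (k + 1)/(k + 5).
A = k + 1, B = k + 5, C = 1.
Set up (k + 1)·f(k+1) − (k + 4)·f(k) − (1) = 0.
From deg A=1, deg B=1, deg C=0: d=3.
A polynomial solution: f(k) = k*(k**2 + 6*k + 11)/18.
Get s_k = R·t_k = k*(k**2 + 6*k + 11)/(2*(k + 1)*(k + 2)*(k + 3)) with R(k) = B(k−1)f(k)/C(k) = k*(k + 4)*(k**2 + 6*k + 11)/18.
Check: Δs_k = 9/(k**4 + 10*k**3 + 35*k**2 + 50*k + 24). ✓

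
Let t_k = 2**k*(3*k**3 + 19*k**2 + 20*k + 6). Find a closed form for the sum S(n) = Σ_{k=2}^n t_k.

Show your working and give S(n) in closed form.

The ratio is 2*(3*k**3 + 28*k**2 + 67*k + 48)/(3*k**3 + 19*k**2 + 20*k + 6).
Factor: A=2; B=1; C=k**3 + 19*k**2/3 + 20*k/3 + 2.
Need (2)·f(k+1) − (1)·f(k) = k**3 + 19*k**2/3 + 20*k/3 + 2.
deg f ≤ 3 (via 0,0,3).
Coefficient equations give f(k) = (3*k**3 + k**2 - 2*k + 2)/3.
So s_k = (B(k−1)f/C)·t_k = ((3*k**3 + k**2 - 2*k + 2)/(3*k**3 + 19*k**2 + 20*k + 6))·t_k = 2**k*(3*k**3 + k**2 - 2*k + 2).
Check: Δs_k = 2**k*(3*k**3 + 19*k**2 + 20*k + 6). ✓
s_(n+1) = 2**(n + 1)*(3*n**3 + 10*n**2 + 9*n + 4) and s_(2) = 104, so S(n) = 6*2**n*n**3 + 20*2**n*n**2 + 18*2**n*n + 8*2**n - 104.

S(n) = 6*2**n*n**3 + 20*2**n*n**2 + 18*2**n*n + 8*2**n - 104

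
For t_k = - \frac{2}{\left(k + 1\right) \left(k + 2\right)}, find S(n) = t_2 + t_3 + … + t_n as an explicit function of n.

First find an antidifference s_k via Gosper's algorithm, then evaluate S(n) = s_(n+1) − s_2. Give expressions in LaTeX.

Ratio r(k) = (k + 1)/(k + 3).
Gosper form: A/B · C(k+1)/C(k) with A=k + 1, B=k + 3, C=1.
Set up (k + 1)·f(k+1) − (k + 2)·f(k) − (1) = 0.
From deg A=1, deg B=1, deg C=0: d=1.
Match coefficients ⇒ f(k) = k.
So s_k = (B(k−1)f/C)·t_k = (k*(k + 2))·t_k = -2*k/(k + 1).
s_(k+1) − s_k = -2/(k**2 + 3*k + 2) = t_k.
Σ_(k=2)^n t_k = s_(n+1) − s_(2) = (2*(-n - 1)/(n + 2)) − (-4/3), i.e. 2*(1 - n)/(3*(n + 2)).

S(n) = \frac{2 \left(1 - n\right)}{3 \left(n + 2\right)}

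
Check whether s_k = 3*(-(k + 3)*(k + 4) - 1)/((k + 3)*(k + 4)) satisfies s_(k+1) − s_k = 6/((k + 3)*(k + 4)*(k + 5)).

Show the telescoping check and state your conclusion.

s_(k+1) = 3*(-(k + 4)*(k + 5) - 1)/((k + 4)*(k + 5))
s_(k+1) − s_k = 6/(k**3 + 12*k**2 + 47*k + 60)
(s_(k+1) − s_k) − t_k = 0

Valid: the claim telescopes to t_k.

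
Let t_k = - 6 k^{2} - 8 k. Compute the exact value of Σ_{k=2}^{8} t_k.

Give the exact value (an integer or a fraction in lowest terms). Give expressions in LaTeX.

r(k) = (3*k**2 + 10*k + 7)/(k*(3*k + 4)) after simplifying.
So A=1 and B=1, with C=k**2 + 4*k/3.
Need (1)·f(k+1) − (1)·f(k) = k**2 + 4*k/3.
d = 3 from the (0,0,2) case.
A polynomial solution: f(k) = k*(k - 1)*(2*k + 3)/6.
Get s_k = R·t_k = k*(-2*k**2 - k + 3) with R(k) = B(k−1)f(k)/C(k) = (k - 1)*(2*k + 3)/(2*(3*k + 4)).
Verify: 2*k*(-3*k - 4) matches t_k.
Telescoping: Σ = s_(9) − s_(2) = -1512 − (-14) = -1498.

Σ = -1498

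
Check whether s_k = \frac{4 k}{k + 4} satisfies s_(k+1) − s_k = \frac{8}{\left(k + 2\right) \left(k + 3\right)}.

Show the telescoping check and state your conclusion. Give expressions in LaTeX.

Invalid: residual \frac{8 \left(k^{2} + k - 8\right)}{k^{4} + 14 k^{3} + 71 k^{2} + 154 k + 120} ≠ 0.

s_(k+1) = 4*(k + 1)/(k + 5)
s_(k+1) − s_k = 16/(k**2 + 9*k + 20)
(s_(k+1) − s_k) − t_k = 8*(k**2 + k - 8)/(k**4 + 14*k**3 + 71*k**2 + 154*k + 120)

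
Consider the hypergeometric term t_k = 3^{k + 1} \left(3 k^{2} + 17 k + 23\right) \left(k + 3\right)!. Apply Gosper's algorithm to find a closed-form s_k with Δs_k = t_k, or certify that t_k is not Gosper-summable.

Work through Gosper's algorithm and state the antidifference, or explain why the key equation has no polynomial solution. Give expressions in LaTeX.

Compute t_(k+1)/t_k: get 3*(3*k**3 + 35*k**2 + 135*k + 172)/(3*k**2 + 17*k + 23).
Factor: A=3*k + 12; B=1; C=k**2 + 17*k/3 + 23/3.
Key eq: (3*k + 12)·f(k+1) = (1)·f(k) + (k**2 + 17*k/3 + 23/3).
Bound: deg f ≤ 1.
Solve for f: f(k) = (k + 1)/3 (degree 1 ≤ 1).
Then R = B(k−1)f/C = (k + 1)/(3*k**2 + 17*k + 23), so s_k = R(k)·t_k = 3**(k + 1)*(k + 1)*factorial(k + 3).
Check: Δs_k = 3**(k + 1)*(3*k**2 + 17*k + 23)*factorial(k + 3). ✓

s_k = 3^{k + 1} \left(k + 1\right) \left(k + 3\right)!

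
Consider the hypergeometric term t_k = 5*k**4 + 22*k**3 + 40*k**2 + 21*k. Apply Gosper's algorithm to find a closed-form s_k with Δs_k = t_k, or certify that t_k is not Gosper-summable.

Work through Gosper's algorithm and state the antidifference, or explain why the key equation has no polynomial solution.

Step 1: r(k) = (5*k**4 + 42*k**3 + 136*k**2 + 187*k + 88)/(k*(5*k**3 + 22*k**2 + 40*k + 21)).
Normal form (A,B,C) = (1, 1, k**4 + 22*k**3/5 + 8*k**2 + 21*k/5).
Set up (1)·f(k+1) − (1)·f(k) − (k**4 + 22*k**3/5 + 8*k**2 + 21*k/5) = 0.
Bound: deg f ≤ 5.
Solving with deg f ≤ 5: f(k) = k*(k - 1)*(k**3 + 4*k**2 + 8*k + 4)/5.
Get s_k = R·t_k = k*(k**4 + 3*k**3 + 4*k**2 - 4*k - 4) with R(k) = B(k−1)f(k)/C(k) = (k - 1)*(k**3 + 4*k**2 + 8*k + 4)/(5*k**3 + 22*k**2 + 40*k + 21).
Δs = k*(5*k**3 + 22*k**2 + 40*k + 21), as required.

s_k = k*(k**4 + 3*k**3 + 4*k**2 - 4*k - 4)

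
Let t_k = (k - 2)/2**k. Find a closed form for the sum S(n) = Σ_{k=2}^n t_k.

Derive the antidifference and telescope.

S(n) = 1/2 - n/2**n

Ratio r(k) = (k - 1)/(2*(k - 2)).
Take A(k)=1/2, B(k)=1, C(k)=k - 2.
Set up (1/2)·f(k+1) − (1)·f(k) − (k - 2) = 0.
Bound: deg f ≤ 1.
Coefficient equations give f(k) = -2*(k - 1).
Certificate R = B(k−1)f/C = -2*(k - 1)/(k - 2) gives s_k = 2**(1 - k)*(1 - k).
Verify: (k - 2)/2**k matches t_k.
Telescope: S(n) = s_(n+1) − s_(2) = -n/2**n − (-1/2) = 1/2 - n/2**n.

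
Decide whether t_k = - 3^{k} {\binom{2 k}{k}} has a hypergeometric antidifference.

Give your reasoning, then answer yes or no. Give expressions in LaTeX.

r(k) = 6*(2*k + 1)/(k + 1) after simplifying.
Factor: A=12*k + 6; B=k + 1; C=1.
Set up (12*k + 6)·f(k+1) − (k)·f(k) − (1) = 0.
Degrees (1,1,0) ⇒ d ≤ -1.
Bound -1 < 0, so the key equation has no polynomial solution.

No; the degree bound rules out any f.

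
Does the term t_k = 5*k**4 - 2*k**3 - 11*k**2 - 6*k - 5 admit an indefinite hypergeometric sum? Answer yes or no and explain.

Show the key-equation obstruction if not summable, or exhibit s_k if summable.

Compute t_(k+1)/t_k: get (5*k**4 + 18*k**3 + 13*k**2 - 14*k - 19)/(5*k**4 - 2*k**3 - 11*k**2 - 6*k - 5).
Take A(k)=1, B(k)=1, C(k)=k**4 - 2*k**3/5 - 11*k**2/5 - 6*k/5 - 1.
Key eq: (1)·f(k+1) = (1)·f(k) + (k**4 - 2*k**3/5 - 11*k**2/5 - 6*k/5 - 1).
Degrees (0,0,4) ⇒ d ≤ 5.
Solving with deg f ≤ 5: f(k) = k*(k**2 - 2*k - 4)*(k**2 - k + 1)/5.
Get s_k = R·t_k = k*(k**4 - 3*k**3 - k**2 + 2*k - 4) with R(k) = B(k−1)f(k)/C(k) = k*(k**2 - 2*k - 4)*(k**2 - k + 1)/(5*k**4 - 2*k**3 - 11*k**2 - 6*k - 5).
Verify: 5*k**4 - 2*k**3 - 11*k**2 - 6*k - 5 matches t_k.

Yes. s_k = k*(k**4 - 3*k**3 - k**2 + 2*k - 4).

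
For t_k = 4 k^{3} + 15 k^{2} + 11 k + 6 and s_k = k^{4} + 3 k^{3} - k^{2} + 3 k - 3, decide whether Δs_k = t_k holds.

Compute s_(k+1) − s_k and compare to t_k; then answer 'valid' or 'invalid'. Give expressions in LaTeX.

Valid: the claim telescopes to t_k.

s_(k+1) = k**4 + 7*k**3 + 14*k**2 + 14*k + 3
s_(k+1) − s_k = 4*k**3 + 15*k**2 + 11*k + 6
(s_(k+1) − s_k) − t_k = 0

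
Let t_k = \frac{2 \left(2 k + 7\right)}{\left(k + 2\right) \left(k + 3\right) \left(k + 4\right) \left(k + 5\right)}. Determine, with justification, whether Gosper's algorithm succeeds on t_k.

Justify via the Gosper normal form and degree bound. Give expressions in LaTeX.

t_(k+1)/t_k = (k + 2)*(2*k + 9)/((k + 6)*(2*k + 7)).
Gosper form: A/B · C(k+1)/C(k) with A=k + 2, B=k + 6, C=k + 7/2.
Key eq: (k + 2)·f(k+1) = (k + 5)·f(k) + (k + 7/2).
Bound: deg f ≤ 3.
Solving with deg f ≤ 3: f(k) = k*(k + 3)*(k + 6)/16.
Certificate R = B(k−1)f/C = k*(k + 3)*(k + 5)*(k + 6)/(8*(2*k + 7)) gives s_k = k*(k + 6)/(4*(k**2 + 6*k + 8)).
Check: Δs_k = 2*(2*k + 7)/(k**4 + 14*k**3 + 71*k**2 + 154*k + 120). ✓

Yes. s_k = \frac{k \left(k + 6\right)}{4 \left(k^{2} + 6 k + 8\right)}.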